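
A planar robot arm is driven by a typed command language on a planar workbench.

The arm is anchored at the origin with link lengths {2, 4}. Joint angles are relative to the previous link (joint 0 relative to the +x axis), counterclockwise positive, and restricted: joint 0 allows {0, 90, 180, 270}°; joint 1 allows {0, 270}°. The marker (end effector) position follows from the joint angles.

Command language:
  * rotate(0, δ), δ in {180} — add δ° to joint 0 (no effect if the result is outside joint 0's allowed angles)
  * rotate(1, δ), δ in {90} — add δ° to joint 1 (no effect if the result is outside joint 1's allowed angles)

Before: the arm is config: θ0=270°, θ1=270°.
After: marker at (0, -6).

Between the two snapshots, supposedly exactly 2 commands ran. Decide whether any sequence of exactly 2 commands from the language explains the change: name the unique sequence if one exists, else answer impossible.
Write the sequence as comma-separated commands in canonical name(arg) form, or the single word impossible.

from: config: θ0=270°, θ1=270°
step 1 (rotate(1, 90)): config: θ0=270°, θ1=0°
step 2 (rotate(1, 90)): config: θ0=270°, θ1=0°
no rival 2-sequence matches.

rotate(1, 90), rotate(1, 90)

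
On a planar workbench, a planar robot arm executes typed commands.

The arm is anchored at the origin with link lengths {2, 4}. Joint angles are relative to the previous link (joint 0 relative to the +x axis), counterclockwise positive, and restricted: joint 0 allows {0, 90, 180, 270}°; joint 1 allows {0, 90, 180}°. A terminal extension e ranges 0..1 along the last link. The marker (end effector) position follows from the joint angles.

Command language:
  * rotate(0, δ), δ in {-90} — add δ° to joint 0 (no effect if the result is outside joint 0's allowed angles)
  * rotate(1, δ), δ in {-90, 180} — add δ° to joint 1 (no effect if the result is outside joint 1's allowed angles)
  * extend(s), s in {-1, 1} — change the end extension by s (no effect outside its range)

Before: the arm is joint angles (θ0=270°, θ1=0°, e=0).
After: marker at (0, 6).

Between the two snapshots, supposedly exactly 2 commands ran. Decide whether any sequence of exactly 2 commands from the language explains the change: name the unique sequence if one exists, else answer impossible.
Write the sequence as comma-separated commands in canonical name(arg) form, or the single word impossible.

rotate(0, -90), rotate(0, -90)

start: joint angles (θ0=270°, θ1=0°, e=0)
step 1 (rotate(0, -90)): joint angles (θ0=180°, θ1=0°, e=0)
step 2 (rotate(0, -90)): joint angles (θ0=90°, θ1=0°, e=0)
no rival 2-sequence matches.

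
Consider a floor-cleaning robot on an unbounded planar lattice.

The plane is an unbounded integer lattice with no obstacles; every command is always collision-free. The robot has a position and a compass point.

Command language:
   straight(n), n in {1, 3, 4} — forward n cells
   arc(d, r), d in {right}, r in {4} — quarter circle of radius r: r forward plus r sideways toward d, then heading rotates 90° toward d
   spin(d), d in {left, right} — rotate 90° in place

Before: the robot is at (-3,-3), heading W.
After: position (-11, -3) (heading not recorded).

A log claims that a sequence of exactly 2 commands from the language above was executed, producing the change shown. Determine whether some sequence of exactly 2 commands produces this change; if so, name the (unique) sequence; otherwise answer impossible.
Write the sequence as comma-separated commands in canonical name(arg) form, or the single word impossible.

straight(4), straight(4)

begin: at (-3,-3), heading W
[1] after straight(4): at (-7,-3), heading W
[2] after straight(4): at (-11,-3), heading W
uniquely the one of 36 2-step routes that fits.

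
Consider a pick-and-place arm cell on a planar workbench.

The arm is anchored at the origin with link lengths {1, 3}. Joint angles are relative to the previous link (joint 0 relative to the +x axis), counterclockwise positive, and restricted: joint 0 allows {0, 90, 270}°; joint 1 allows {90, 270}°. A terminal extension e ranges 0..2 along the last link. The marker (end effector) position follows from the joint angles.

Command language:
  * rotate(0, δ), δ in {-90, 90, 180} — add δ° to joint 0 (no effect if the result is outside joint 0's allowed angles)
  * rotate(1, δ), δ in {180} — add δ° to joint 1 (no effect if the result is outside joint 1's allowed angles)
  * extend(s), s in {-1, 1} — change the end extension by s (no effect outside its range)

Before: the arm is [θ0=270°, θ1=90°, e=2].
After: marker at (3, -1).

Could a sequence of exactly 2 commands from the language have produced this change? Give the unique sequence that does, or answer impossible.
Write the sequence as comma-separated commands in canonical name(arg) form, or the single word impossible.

initial: [θ0=270°, θ1=90°, e=2]
t=1 extend(-1) ⇒ [θ0=270°, θ1=90°, e=1]
t=2 extend(-1) ⇒ [θ0=270°, θ1=90°, e=0]
no other 2-command option fits: unique.

extend(-1), extend(-1)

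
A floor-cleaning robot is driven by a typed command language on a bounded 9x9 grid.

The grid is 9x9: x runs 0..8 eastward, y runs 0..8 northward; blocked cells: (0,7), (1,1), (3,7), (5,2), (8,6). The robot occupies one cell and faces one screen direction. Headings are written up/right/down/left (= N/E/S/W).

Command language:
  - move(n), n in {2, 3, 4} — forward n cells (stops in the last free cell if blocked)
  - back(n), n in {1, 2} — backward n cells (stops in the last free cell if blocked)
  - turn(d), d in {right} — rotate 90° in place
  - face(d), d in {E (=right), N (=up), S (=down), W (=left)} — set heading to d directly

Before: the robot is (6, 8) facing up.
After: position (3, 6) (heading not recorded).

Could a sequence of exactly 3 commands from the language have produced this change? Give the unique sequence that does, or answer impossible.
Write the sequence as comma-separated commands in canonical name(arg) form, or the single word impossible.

back(2), face(W), move(3)

key: running move(3) before back(2) would end elsewhere — order is forced
start: (6, 8) facing up
t=1 back(2) ⇒ (6, 6) facing up
t=2 face(W) ⇒ (6, 6) facing left
t=3 move(3) ⇒ (3, 6) facing left
no other 3-command option fits: unique.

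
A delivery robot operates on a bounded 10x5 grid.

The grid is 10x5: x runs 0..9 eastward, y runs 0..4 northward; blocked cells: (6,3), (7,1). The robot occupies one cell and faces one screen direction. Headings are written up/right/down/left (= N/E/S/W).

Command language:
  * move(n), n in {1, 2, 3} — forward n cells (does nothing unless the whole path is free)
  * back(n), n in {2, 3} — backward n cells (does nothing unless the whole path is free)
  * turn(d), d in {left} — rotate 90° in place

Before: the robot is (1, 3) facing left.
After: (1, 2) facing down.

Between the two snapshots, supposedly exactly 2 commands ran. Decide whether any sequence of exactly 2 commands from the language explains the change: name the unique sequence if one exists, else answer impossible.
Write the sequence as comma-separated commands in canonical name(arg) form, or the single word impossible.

key: order matters: swapping turn(left) and move(1) lands elsewhere
from: (1, 3) facing left
t=1 turn(left) ⇒ (1, 3) facing down
t=2 move(1) ⇒ (1, 2) facing down
no other 2-command option fits: unique.

turn(left), move(1)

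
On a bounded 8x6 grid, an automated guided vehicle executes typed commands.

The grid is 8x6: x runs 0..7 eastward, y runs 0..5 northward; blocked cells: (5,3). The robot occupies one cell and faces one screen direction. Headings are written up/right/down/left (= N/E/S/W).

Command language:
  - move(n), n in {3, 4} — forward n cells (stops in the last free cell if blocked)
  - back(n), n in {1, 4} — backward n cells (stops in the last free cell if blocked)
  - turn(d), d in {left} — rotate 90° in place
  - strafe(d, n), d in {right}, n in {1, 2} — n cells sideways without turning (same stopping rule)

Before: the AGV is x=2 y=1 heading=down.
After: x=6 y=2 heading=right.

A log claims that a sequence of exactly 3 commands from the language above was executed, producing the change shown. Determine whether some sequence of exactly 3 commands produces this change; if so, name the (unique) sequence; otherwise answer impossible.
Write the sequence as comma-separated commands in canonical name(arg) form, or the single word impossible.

key: cell and facing (now E) both changed — the 3 commands mix motion and turning
from: x=2 y=1 heading=down
1. back(1) → x=2 y=2 heading=down
2. turn(left) → x=2 y=2 heading=right
3. move(4) → x=6 y=2 heading=right
no other 3-command option fits: unique.

back(1), turn(left), move(4)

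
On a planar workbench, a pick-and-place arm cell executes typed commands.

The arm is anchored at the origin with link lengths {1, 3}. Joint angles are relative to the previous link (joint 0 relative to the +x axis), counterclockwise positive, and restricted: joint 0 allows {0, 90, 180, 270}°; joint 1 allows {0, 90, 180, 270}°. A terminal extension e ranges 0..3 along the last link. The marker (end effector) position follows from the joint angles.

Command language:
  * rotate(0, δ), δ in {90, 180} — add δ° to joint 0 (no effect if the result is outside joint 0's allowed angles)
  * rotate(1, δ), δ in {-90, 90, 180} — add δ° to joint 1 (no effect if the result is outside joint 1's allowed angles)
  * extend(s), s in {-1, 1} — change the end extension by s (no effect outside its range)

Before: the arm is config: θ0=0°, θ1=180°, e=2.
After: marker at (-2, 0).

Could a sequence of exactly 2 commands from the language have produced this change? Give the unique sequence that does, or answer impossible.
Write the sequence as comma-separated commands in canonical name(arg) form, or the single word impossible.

from: config: θ0=0°, θ1=180°, e=2
[1] after extend(-1): config: θ0=0°, θ1=180°, e=1
[2] after extend(-1): config: θ0=0°, θ1=180°, e=0
no rival 2-sequence matches.

extend(-1), extend(-1)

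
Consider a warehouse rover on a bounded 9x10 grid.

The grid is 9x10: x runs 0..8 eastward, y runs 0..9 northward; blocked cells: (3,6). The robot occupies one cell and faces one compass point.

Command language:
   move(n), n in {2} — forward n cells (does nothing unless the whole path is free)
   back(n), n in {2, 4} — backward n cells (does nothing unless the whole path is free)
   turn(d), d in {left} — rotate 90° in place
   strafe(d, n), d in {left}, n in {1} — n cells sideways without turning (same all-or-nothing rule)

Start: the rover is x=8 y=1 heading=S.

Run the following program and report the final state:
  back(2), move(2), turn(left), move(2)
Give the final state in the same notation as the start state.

from: x=8 y=1 heading=S
t=1 back(2) ⇒ x=8 y=3 heading=S
t=2 move(2) ⇒ x=8 y=1 heading=S
t=3 turn(left) ⇒ x=8 y=1 heading=E
t=4 move(2) ⇒ x=8 y=1 heading=E

x=8 y=1 heading=E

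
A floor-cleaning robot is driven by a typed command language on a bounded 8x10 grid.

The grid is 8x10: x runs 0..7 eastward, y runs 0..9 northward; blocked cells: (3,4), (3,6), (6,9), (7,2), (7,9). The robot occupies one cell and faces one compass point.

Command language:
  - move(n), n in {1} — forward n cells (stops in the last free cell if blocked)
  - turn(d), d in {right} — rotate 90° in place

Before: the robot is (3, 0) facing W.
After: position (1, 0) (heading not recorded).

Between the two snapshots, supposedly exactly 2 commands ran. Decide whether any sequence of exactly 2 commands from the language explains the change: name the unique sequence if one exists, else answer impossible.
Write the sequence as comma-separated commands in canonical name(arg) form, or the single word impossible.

move(1), move(1)

start: (3, 0) facing W
[1] after move(1): (2, 0) facing W
[2] after move(1): (1, 0) facing W
all 4 alternatives checked — unique.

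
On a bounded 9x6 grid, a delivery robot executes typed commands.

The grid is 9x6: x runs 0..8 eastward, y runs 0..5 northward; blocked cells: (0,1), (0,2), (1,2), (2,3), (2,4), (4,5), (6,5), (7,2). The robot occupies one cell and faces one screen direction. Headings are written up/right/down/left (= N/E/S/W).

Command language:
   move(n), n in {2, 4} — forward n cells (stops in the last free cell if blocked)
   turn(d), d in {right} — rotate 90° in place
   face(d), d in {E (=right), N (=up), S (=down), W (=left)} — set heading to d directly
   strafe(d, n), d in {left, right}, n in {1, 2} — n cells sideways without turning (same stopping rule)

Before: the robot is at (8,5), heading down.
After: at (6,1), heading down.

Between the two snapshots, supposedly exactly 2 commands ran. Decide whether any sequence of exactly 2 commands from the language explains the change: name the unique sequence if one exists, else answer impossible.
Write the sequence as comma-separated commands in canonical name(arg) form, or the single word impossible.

move(4), strafe(right, 2)

key: heading stays S — no command in the sequence turns
begin: at (8,5), heading down
step 1 (move(4)): at (8,1), heading down
step 2 (strafe(right, 2)): at (6,1), heading down
all 121 alternatives checked — unique.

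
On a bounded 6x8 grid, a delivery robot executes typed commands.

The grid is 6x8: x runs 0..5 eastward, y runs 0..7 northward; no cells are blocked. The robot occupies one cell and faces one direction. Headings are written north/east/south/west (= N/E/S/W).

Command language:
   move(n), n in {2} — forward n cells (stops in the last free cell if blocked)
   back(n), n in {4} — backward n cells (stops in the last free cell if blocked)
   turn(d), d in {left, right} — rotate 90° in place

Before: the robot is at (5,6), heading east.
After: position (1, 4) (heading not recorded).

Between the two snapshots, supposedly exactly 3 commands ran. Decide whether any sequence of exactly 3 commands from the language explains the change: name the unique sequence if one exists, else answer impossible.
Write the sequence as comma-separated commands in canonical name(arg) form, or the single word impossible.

key: order matters: swapping back(4) and move(2) lands elsewhere
start: at (5,6), heading east
1. back(4) → at (1,6), heading east
2. turn(right) → at (1,6), heading south
3. move(2) → at (1,4), heading south
uniquely the one of 64 3-step routes that fits.

back(4), turn(right), move(2)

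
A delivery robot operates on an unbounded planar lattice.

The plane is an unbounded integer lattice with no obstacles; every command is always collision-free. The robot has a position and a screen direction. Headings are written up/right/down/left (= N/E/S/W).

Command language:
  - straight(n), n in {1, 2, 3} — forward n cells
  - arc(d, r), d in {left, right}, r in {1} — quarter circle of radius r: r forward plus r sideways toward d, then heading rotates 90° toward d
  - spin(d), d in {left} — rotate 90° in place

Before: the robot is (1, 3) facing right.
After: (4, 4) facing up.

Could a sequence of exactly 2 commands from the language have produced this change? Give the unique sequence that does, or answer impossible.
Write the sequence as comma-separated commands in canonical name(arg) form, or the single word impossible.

key: position moved to (4,4) AND the heading swung to N — translation plus rotation needed
t0: (1, 3) facing right
step 1 (straight(2)): (3, 3) facing right
step 2 (arc(left, 1)): (4, 4) facing up
uniquely the one of 36 2-step routes that fits.

straight(2), arc(left, 1)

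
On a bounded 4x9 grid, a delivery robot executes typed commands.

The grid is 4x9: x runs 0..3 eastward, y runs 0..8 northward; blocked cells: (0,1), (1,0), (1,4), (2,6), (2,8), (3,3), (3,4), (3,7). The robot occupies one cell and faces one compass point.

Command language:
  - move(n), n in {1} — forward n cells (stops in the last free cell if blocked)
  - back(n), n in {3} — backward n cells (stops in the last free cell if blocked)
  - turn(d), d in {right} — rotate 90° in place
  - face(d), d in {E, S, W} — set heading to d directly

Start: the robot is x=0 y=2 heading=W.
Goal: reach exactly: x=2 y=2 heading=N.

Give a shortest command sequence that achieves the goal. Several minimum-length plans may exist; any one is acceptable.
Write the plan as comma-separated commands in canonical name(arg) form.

begin: x=0 y=2 heading=W
t=1 back(3) ⇒ x=3 y=2 heading=W
t=2 move(1) ⇒ x=2 y=2 heading=W
t=3 turn(right) ⇒ x=2 y=2 heading=N
no 2-step plan works, so 3 is optimal.

back(3), move(1), turn(right)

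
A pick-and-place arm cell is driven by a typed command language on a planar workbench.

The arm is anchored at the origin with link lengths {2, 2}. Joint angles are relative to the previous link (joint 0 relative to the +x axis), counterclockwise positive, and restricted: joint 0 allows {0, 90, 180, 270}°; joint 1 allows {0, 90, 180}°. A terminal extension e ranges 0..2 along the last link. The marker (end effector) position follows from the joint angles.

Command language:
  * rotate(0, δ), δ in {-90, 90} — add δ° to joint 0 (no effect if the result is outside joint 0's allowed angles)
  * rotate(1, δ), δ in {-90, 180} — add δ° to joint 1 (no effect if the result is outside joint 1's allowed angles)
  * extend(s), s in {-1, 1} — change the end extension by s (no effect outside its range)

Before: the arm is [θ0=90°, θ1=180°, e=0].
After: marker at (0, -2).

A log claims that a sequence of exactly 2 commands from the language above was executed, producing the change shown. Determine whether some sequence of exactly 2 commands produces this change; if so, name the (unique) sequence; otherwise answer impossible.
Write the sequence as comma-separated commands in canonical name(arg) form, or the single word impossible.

extend(1), extend(1)

t0: [θ0=90°, θ1=180°, e=0]
t=1 extend(1) ⇒ [θ0=90°, θ1=180°, e=1]
t=2 extend(1) ⇒ [θ0=90°, θ1=180°, e=2]
all 36 alternatives checked — unique.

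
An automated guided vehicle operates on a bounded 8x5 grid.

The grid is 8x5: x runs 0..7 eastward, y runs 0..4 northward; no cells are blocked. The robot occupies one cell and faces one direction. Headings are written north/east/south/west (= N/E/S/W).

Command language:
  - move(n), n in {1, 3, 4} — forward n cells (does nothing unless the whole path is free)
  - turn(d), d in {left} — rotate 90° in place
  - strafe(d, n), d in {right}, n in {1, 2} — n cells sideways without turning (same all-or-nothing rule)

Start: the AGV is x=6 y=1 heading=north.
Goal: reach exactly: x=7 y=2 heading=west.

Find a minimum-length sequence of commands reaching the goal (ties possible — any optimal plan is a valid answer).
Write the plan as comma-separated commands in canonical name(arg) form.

move(1), strafe(right, 1), turn(left)

initial: x=6 y=1 heading=north
[1] after move(1): x=6 y=2 heading=north
[2] after strafe(right, 1): x=7 y=2 heading=north
[3] after turn(left): x=7 y=2 heading=west
minimal: 3 command(s), checked below 3.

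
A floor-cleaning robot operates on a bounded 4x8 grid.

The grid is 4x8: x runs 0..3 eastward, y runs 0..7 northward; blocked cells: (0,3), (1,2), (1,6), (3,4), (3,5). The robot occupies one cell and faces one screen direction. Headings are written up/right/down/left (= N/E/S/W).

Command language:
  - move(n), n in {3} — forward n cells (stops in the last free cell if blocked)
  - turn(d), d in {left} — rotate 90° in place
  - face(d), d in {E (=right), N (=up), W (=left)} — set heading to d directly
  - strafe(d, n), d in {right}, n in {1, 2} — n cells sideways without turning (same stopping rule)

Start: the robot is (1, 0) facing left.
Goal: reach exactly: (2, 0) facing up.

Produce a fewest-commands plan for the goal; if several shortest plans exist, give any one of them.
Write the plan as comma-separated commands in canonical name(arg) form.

from: (1, 0) facing left
[1] after face(N): (1, 0) facing up
[2] after strafe(right, 1): (2, 0) facing up
shorter routes all fall short; 2 is best.

face(N), strafe(right, 1)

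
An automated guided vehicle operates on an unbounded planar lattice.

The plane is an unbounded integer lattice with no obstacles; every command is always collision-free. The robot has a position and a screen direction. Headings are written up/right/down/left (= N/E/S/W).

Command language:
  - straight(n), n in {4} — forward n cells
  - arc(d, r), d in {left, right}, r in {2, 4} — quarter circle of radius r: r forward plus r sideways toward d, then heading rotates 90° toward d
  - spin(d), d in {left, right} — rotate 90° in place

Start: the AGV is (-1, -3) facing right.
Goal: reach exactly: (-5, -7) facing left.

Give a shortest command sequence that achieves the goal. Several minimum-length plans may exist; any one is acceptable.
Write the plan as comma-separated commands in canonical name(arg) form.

spin(right), arc(right, 4)

t0: (-1, -3) facing right
t=1 spin(right) ⇒ (-1, -3) facing down
t=2 arc(right, 4) ⇒ (-5, -7) facing left
no 1-step plan works, so 2 is optimal.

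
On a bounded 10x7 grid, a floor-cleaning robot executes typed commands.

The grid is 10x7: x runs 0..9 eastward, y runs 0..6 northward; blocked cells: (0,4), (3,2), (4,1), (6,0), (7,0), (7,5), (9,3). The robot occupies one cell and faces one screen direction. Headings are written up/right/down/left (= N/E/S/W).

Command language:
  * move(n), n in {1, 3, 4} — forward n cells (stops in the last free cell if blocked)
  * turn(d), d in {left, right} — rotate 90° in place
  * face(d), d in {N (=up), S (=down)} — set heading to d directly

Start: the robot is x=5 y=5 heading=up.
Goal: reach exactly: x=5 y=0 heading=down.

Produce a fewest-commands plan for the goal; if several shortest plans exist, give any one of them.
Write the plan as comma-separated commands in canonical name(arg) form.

begin: x=5 y=5 heading=up
[1] after face(S): x=5 y=5 heading=down
[2] after move(3): x=5 y=2 heading=down
[3] after move(3): x=5 y=0 heading=down
no 2-step plan works, so 3 is optimal.

face(S), move(3), move(3)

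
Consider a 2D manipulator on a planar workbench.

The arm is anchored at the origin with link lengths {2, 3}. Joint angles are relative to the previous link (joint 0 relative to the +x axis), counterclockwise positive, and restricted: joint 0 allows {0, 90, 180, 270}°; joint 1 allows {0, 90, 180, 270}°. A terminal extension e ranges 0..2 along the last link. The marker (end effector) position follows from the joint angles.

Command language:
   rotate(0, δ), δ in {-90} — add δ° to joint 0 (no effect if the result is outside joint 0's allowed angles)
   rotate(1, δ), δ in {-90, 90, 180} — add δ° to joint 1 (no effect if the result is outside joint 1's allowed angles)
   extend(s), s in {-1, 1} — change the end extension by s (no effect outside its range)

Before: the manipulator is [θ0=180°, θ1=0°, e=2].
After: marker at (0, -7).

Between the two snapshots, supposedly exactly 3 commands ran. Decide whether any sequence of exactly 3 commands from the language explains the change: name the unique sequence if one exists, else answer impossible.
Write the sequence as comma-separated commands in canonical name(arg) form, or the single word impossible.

rotate(0, -90), rotate(0, -90), rotate(0, -90)

start: [θ0=180°, θ1=0°, e=2]
step 1 (rotate(0, -90)): [θ0=90°, θ1=0°, e=2]
step 2 (rotate(0, -90)): [θ0=0°, θ1=0°, e=2]
step 3 (rotate(0, -90)): [θ0=270°, θ1=0°, e=2]
all 216 alternatives checked — unique.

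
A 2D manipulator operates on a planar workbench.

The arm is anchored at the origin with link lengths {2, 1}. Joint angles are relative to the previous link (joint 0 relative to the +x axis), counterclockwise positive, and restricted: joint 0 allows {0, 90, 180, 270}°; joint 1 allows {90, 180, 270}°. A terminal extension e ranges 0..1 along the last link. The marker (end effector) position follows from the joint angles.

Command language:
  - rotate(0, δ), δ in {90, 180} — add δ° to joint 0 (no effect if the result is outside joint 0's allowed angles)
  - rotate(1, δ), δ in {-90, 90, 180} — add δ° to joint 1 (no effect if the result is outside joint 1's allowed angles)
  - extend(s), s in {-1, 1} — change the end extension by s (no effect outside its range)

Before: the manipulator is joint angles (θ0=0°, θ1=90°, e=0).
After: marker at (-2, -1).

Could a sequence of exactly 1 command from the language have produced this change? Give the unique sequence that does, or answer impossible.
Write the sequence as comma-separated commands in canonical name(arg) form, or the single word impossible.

start: joint angles (θ0=0°, θ1=90°, e=0)
[1] after rotate(0, 180): joint angles (θ0=180°, θ1=90°, e=0)
uniquely the one of 7 1-step routes that fits.

rotate(0, 180)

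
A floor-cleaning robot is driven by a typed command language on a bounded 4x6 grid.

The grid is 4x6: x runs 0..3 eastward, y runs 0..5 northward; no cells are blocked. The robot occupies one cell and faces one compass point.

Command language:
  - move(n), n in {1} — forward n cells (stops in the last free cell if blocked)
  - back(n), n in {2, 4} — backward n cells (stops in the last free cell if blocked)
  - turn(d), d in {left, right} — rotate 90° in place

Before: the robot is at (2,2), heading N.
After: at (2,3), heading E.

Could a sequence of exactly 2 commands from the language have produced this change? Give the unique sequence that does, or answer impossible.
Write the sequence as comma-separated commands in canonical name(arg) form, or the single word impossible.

key: order matters: swapping move(1) and turn(right) lands elsewhere
initial: at (2,2), heading N
1. move(1) → at (2,3), heading N
2. turn(right) → at (2,3), heading E
no other 2-command option fits: unique.

move(1), turn(right)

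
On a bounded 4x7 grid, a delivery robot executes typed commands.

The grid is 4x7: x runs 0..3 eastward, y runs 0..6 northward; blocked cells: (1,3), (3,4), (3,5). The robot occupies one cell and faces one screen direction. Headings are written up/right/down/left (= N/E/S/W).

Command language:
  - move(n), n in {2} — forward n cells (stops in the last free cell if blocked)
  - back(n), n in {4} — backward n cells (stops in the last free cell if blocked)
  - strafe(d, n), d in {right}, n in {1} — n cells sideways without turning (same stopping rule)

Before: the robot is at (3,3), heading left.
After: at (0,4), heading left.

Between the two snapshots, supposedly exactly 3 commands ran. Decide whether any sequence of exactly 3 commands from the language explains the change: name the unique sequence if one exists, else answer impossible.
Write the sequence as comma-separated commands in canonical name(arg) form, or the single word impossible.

key: the first move(2) is stopped early by the blocked cell at (1,3)
initial: at (3,3), heading left
[1] after move(2): at (2,3), heading left
[2] after strafe(right, 1): at (2,4), heading left
[3] after move(2): at (0,4), heading left
no other 3-command option fits: unique.

move(2), strafe(right, 1), move(2)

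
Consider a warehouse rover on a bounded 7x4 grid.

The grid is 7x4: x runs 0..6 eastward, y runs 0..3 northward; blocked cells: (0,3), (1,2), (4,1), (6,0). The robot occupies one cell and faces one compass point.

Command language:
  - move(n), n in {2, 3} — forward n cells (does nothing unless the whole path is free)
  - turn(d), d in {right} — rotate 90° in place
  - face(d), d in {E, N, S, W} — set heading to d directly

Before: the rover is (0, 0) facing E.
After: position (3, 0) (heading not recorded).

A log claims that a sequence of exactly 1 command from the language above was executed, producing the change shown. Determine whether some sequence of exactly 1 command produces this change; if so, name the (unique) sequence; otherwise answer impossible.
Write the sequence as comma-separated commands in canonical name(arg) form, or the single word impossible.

move(3)

t0: (0, 0) facing E
1. move(3) → (3, 0) facing E
uniquely the one of 7 1-step routes that fits.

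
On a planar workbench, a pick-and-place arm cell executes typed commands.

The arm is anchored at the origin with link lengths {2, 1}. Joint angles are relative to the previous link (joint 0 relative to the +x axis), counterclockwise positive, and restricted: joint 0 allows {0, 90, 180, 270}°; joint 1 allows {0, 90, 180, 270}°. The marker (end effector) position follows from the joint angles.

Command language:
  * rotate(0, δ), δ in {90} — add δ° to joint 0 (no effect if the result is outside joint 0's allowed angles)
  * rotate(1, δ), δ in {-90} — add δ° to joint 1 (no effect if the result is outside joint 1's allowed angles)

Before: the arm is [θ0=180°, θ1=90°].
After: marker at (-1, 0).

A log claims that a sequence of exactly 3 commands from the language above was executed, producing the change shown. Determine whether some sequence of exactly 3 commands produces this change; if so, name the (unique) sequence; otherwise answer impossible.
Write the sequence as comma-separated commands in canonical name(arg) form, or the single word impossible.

start: [θ0=180°, θ1=90°]
[1] after rotate(1, -90): [θ0=180°, θ1=0°]
[2] after rotate(1, -90): [θ0=180°, θ1=270°]
[3] after rotate(1, -90): [θ0=180°, θ1=180°]
no rival 3-sequence matches.

rotate(1, -90), rotate(1, -90), rotate(1, -90)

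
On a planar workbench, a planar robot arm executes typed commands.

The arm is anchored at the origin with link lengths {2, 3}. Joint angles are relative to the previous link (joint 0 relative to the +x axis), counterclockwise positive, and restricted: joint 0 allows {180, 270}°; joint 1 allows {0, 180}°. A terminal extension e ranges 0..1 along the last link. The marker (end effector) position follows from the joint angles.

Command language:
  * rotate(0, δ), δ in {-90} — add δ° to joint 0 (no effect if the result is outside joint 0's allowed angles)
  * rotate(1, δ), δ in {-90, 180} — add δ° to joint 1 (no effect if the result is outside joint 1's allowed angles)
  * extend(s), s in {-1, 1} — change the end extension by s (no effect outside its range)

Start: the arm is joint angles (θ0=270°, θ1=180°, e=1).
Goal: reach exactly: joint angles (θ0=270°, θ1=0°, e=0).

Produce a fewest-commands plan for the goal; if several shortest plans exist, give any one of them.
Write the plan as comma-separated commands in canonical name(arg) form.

initial: joint angles (θ0=270°, θ1=180°, e=1)
[1] after extend(-1): joint angles (θ0=270°, θ1=180°, e=0)
[2] after rotate(1, 180): joint angles (θ0=270°, θ1=0°, e=0)
no 1-step plan works, so 2 is optimal.

extend(-1), rotate(1, 180)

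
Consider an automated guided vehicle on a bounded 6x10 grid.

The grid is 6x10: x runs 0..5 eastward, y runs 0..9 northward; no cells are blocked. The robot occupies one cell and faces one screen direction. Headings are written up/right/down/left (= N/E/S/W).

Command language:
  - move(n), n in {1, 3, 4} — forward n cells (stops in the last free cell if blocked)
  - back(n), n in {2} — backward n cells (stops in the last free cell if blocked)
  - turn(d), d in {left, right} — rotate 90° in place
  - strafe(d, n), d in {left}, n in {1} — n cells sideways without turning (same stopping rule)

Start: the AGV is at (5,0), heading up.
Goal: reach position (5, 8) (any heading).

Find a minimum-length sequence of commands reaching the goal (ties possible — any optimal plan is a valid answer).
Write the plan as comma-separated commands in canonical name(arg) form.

t0: at (5,0), heading up
t=1 move(4) ⇒ at (5,4), heading up
t=2 move(4) ⇒ at (5,8), heading up
nothing shorter than 2 reaches the goal.

move(4), move(4)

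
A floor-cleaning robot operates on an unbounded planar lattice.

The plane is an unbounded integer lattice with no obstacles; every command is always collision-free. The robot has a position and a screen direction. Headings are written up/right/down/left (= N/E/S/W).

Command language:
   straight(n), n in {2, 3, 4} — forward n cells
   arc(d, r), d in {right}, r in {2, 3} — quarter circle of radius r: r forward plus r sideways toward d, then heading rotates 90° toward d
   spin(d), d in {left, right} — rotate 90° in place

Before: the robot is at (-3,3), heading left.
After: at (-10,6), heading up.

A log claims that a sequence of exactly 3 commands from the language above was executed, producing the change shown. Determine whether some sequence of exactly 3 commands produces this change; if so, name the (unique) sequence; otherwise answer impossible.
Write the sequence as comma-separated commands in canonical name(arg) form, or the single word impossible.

straight(2), straight(2), arc(right, 3)

key: cell and facing (now N) both changed — the 3 commands mix motion and turning
from: at (-3,3), heading left
step 1 (straight(2)): at (-5,3), heading left
step 2 (straight(2)): at (-7,3), heading left
step 3 (arc(right, 3)): at (-10,6), heading up
all 343 alternatives checked — unique.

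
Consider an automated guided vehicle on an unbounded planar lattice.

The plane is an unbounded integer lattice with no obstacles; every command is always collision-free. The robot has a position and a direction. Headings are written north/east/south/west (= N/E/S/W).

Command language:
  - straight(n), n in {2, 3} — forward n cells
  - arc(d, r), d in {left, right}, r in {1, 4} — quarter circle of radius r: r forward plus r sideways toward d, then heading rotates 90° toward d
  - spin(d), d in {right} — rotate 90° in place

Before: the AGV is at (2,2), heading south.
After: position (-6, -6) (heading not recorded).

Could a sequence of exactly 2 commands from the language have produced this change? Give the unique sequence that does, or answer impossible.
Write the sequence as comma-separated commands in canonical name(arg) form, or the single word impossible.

key: running arc(left, 4) before arc(right, 4) would end elsewhere — order is forced
initial: at (2,2), heading south
1. arc(right, 4) → at (-2,-2), heading west
2. arc(left, 4) → at (-6,-6), heading south
all 49 alternatives checked — unique.

arc(right, 4), arc(left, 4)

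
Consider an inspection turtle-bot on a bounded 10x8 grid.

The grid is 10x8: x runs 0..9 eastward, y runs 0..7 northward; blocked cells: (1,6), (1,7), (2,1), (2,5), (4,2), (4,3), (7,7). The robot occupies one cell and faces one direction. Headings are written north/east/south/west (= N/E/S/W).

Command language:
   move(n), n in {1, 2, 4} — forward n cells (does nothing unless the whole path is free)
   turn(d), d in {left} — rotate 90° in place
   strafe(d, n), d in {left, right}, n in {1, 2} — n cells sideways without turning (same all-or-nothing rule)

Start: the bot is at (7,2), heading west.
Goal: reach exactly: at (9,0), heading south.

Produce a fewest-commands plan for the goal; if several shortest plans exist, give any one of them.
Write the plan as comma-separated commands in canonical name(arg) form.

strafe(left, 2), turn(left), strafe(left, 2)

begin: at (7,2), heading west
1. strafe(left, 2) → at (7,0), heading west
2. turn(left) → at (7,0), heading south
3. strafe(left, 2) → at (9,0), heading south
no 2-step plan works, so 3 is optimal.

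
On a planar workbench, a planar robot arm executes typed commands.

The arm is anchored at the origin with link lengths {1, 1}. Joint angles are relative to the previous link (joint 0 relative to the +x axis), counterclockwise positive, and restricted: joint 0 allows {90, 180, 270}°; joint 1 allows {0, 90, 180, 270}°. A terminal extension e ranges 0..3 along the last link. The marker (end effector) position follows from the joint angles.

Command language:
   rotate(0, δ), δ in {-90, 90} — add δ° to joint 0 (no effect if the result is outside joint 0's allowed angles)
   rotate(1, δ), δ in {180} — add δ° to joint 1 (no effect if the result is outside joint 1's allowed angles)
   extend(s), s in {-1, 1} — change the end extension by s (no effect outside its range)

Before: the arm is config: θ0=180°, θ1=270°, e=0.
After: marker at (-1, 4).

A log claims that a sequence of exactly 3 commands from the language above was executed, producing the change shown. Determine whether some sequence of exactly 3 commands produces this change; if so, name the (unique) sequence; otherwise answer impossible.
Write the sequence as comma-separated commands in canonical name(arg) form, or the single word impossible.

from: config: θ0=180°, θ1=270°, e=0
step 1 (extend(1)): config: θ0=180°, θ1=270°, e=1
step 2 (extend(1)): config: θ0=180°, θ1=270°, e=2
step 3 (extend(1)): config: θ0=180°, θ1=270°, e=3
uniquely the one of 125 3-step routes that fits.

extend(1), extend(1), extend(1)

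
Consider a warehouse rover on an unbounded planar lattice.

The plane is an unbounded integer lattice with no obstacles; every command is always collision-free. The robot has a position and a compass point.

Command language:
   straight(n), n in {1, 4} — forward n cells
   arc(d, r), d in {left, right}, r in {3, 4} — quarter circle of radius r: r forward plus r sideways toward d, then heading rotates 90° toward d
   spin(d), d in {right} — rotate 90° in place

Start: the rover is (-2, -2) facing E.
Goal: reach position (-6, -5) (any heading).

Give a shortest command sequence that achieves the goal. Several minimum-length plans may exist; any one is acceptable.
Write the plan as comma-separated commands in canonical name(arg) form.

spin(right), arc(right, 3), straight(1)

start: (-2, -2) facing E
t=1 spin(right) ⇒ (-2, -2) facing S
t=2 arc(right, 3) ⇒ (-5, -5) facing W
t=3 straight(1) ⇒ (-6, -5) facing W
minimal: 3 command(s), checked below 3.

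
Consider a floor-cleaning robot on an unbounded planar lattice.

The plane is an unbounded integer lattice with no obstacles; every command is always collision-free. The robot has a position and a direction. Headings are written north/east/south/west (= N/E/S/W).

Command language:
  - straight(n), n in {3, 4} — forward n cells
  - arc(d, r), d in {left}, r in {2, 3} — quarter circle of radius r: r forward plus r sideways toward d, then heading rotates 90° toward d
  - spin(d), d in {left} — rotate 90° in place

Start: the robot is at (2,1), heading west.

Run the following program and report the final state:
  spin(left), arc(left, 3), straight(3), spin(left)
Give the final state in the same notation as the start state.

begin: at (2,1), heading west
1. spin(left) → at (2,1), heading south
2. arc(left, 3) → at (5,-2), heading east
3. straight(3) → at (8,-2), heading east
4. spin(left) → at (8,-2), heading north

at (8,-2), heading north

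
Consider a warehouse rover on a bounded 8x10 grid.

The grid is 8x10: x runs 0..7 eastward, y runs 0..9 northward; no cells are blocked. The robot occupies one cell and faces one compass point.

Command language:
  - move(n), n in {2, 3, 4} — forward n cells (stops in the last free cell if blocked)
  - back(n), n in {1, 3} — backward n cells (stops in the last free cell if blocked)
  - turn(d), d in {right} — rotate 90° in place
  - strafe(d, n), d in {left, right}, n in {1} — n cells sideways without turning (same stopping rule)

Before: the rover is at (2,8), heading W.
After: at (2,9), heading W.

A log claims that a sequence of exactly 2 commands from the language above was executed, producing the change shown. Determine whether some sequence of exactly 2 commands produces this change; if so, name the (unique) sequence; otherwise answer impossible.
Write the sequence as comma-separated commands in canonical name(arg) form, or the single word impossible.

key: the second strafe(right, 1) runs into the grid edge before its full distance
from: at (2,8), heading W
[1] after strafe(right, 1): at (2,9), heading W
[2] after strafe(right, 1): at (2,9), heading W
no other 2-command option fits: unique.

strafe(right, 1), strafe(right, 1)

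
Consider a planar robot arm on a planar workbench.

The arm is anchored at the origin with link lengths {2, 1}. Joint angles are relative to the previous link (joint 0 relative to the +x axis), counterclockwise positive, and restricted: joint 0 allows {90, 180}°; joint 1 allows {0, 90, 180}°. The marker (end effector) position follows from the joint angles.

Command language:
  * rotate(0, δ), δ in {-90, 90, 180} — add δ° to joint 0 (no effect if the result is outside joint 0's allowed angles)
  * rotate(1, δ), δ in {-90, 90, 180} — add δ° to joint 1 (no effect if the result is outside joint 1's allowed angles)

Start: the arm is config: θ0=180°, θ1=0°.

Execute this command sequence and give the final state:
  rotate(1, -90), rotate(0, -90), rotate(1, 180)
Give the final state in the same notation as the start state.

initial: config: θ0=180°, θ1=0°
[1] after rotate(1, -90): config: θ0=180°, θ1=0°
[2] after rotate(0, -90): config: θ0=90°, θ1=0°
[3] after rotate(1, 180): config: θ0=90°, θ1=180°

config: θ0=90°, θ1=180°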